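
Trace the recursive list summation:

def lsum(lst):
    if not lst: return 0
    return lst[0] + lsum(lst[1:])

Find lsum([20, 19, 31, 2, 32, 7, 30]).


lsum([20, 19, 31, 2, 32, 7, 30]) = 20 + lsum([19, 31, 2, 32, 7, 30])
lsum([19, 31, 2, 32, 7, 30]) = 19 + lsum([31, 2, 32, 7, 30])
lsum([31, 2, 32, 7, 30]) = 31 + lsum([2, 32, 7, 30])
lsum([2, 32, 7, 30]) = 2 + lsum([32, 7, 30])
lsum([32, 7, 30]) = 32 + lsum([7, 30])
lsum([7, 30]) = 7 + lsum([30])
lsum([30]) = 30 + lsum([])
lsum([]) = 0  (base case)
Total: 20 + 19 + 31 + 2 + 32 + 7 + 30 + 0 = 141

141


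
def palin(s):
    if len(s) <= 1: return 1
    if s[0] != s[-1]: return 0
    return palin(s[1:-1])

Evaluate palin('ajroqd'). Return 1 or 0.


palin('ajroqd'): s[0]='a' != s[-1]='d' -> return 0
Result: 0 (not a palindrome)

0


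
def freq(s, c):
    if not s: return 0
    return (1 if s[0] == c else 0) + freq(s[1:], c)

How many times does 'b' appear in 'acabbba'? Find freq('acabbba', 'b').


s[0]='a' != 'b' -> 0
s[0]='c' != 'b' -> 0
s[0]='a' != 'b' -> 0
s[0]='b' == 'b' -> 1
s[0]='b' == 'b' -> 1
s[0]='b' == 'b' -> 1
s[0]='a' != 'b' -> 0
Sum: 0 + 0 + 0 + 1 + 1 + 1 + 0 = 3

3


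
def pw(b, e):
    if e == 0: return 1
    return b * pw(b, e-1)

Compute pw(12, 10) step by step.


pw(12, 10)
= 12 * pw(12, 9)
= 12 * 12 * pw(12, 8)
= 12 * 12 * 12 * pw(12, 7)
= 12 * 12 * 12 * 12 * pw(12, 6)
= 12 * 12 * 12 * 12 * 12 * pw(12, 5)
= 12 * 12 * 12 * 12 * 12 * 12 * pw(12, 4)
= 12 * 12 * 12 * 12 * 12 * 12 * 12 * pw(12, 3)
= 12 * 12 * 12 * 12 * 12 * 12 * 12 * 12 * pw(12, 2)
= 12 * 12 * 12 * 12 * 12 * 12 * 12 * 12 * 12 * pw(12, 1)
= 12 * 12 * 12 * 12 * 12 * 12 * 12 * 12 * 12 * 12 * pw(12, 0)
= 12 * 12 * 12 * 12 * 12 * 12 * 12 * 12 * 12 * 12 * 1
= 61917364224

61917364224


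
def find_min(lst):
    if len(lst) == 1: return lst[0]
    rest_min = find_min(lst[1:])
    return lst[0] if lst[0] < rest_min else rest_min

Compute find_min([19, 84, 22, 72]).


find_min([19, 84, 22, 72]): compare 19 with find_min([84, 22, 72])
find_min([84, 22, 72]): compare 84 with find_min([22, 72])
find_min([22, 72]): compare 22 with find_min([72])
find_min([72]) = 72  (base case)
Compare 22 with 72 -> 22
Compare 84 with 22 -> 22
Compare 19 with 22 -> 19

19


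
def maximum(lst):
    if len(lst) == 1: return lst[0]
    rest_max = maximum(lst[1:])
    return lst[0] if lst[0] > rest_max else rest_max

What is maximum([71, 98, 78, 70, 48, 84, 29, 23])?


maximum([71, 98, 78, 70, 48, 84, 29, 23]): compare 71 with maximum([98, 78, 70, 48, 84, 29, 23])
maximum([98, 78, 70, 48, 84, 29, 23]): compare 98 with maximum([78, 70, 48, 84, 29, 23])
maximum([78, 70, 48, 84, 29, 23]): compare 78 with maximum([70, 48, 84, 29, 23])
maximum([70, 48, 84, 29, 23]): compare 70 with maximum([48, 84, 29, 23])
maximum([48, 84, 29, 23]): compare 48 with maximum([84, 29, 23])
maximum([84, 29, 23]): compare 84 with maximum([29, 23])
maximum([29, 23]): compare 29 with maximum([23])
maximum([23]) = 23  (base case)
Compare 29 with 23 -> 29
Compare 84 with 29 -> 84
Compare 48 with 84 -> 84
Compare 70 with 84 -> 84
Compare 78 with 84 -> 84
Compare 98 with 84 -> 98
Compare 71 with 98 -> 98

98


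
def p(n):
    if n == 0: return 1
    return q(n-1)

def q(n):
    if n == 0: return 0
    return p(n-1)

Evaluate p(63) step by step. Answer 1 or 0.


p(63) = q(62)
q(62) = p(61)
p(61) = q(60)
q(60) = p(59)
p(59) = q(58)
q(58) = p(57)
p(57) = q(56)
q(56) = p(55)
p(55) = q(54)
q(54) = p(53)
p(53) = q(52)
q(52) = p(51)
p(51) = q(50)
q(50) = p(49)
p(49) = q(48)
q(48) = p(47)
p(47) = q(46)
q(46) = p(45)
p(45) = q(44)
q(44) = p(43)
p(43) = q(42)
q(42) = p(41)
p(41) = q(40)
q(40) = p(39)
p(39) = q(38)
q(38) = p(37)
p(37) = q(36)
q(36) = p(35)
p(35) = q(34)
q(34) = p(33)
p(33) = q(32)
q(32) = p(31)
p(31) = q(30)
q(30) = p(29)
p(29) = q(28)
q(28) = p(27)
p(27) = q(26)
q(26) = p(25)
p(25) = q(24)
q(24) = p(23)
p(23) = q(22)
q(22) = p(21)
p(21) = q(20)
q(20) = p(19)
p(19) = q(18)
q(18) = p(17)
p(17) = q(16)
q(16) = p(15)
p(15) = q(14)
q(14) = p(13)
p(13) = q(12)
q(12) = p(11)
p(11) = q(10)
q(10) = p(9)
p(9) = q(8)
q(8) = p(7)
p(7) = q(6)
q(6) = p(5)
p(5) = q(4)
q(4) = p(3)
p(3) = q(2)
q(2) = p(1)
p(1) = q(0)
q(0) = 0  (base case)
Result: 0

0


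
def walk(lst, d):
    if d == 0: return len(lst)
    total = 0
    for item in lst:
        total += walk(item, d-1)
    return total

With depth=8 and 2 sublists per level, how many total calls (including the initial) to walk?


At depth 0 (root): 1 call
At depth 1: each of 1 parents calls walk on 2 children = 2 calls
At depth 2: each of 2 parents calls walk on 2 children = 4 calls
At depth 3: each of 4 parents calls walk on 2 children = 8 calls
At depth 4: each of 8 parents calls walk on 2 children = 16 calls
At depth 5: each of 16 parents calls walk on 2 children = 32 calls
At depth 6: each of 32 parents calls walk on 2 children = 64 calls
At depth 7: each of 64 parents calls walk on 2 children = 128 calls
At depth 8: each of 128 parents calls walk on 2 children = 256 calls
Total: 1 + 2 + 4 + 8 + 16 + 32 + 64 + 128 + 256 = 511

511


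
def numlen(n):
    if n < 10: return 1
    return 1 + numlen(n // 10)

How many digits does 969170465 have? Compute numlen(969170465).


numlen(969170465) = 1 + numlen(96917046)
numlen(96917046) = 1 + numlen(9691704)
numlen(9691704) = 1 + numlen(969170)
numlen(969170) = 1 + numlen(96917)
numlen(96917) = 1 + numlen(9691)
numlen(9691) = 1 + numlen(969)
numlen(969) = 1 + numlen(96)
numlen(96) = 1 + numlen(9)
numlen(9) = 1  (base case: 9 < 10)
Unwinding: 1 + 1 + 1 + 1 + 1 + 1 + 1 + 1 + 1 = 9

9


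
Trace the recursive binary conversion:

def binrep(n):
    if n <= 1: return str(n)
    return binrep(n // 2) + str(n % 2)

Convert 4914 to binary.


binrep(4914) = binrep(2457) + '0'
binrep(2457) = binrep(1228) + '1'
binrep(1228) = binrep(614) + '0'
binrep(614) = binrep(307) + '0'
binrep(307) = binrep(153) + '1'
binrep(153) = binrep(76) + '1'
binrep(76) = binrep(38) + '0'
binrep(38) = binrep(19) + '0'
binrep(19) = binrep(9) + '1'
binrep(9) = binrep(4) + '1'
binrep(4) = binrep(2) + '0'
binrep(2) = binrep(1) + '0'
binrep(1) = '1'  (base case)
Concatenating: '1' + '0' + '0' + '1' + '1' + '0' + '0' + '1' + '1' + '0' + '0' + '1' + '0' = '1001100110010'

1001100110010


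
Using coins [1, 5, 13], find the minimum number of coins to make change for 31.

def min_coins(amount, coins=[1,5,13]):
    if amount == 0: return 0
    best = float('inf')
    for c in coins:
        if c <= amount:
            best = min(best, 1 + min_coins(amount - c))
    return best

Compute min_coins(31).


Building up with DP:
min_coins(0) = 0
min_coins(1) = min(1+min_coins(0)=1+0=1) = 1
min_coins(2) = min(1+min_coins(1)=1+1=2) = 2
min_coins(3) = min(1+min_coins(2)=1+2=3) = 3
min_coins(4) = min(1+min_coins(3)=1+3=4) = 4
min_coins(5) = min(1+min_coins(4)=1+4=5, 1+min_coins(0)=1+0=1) = 1
min_coins(6) = min(1+min_coins(5)=1+1=2, 1+min_coins(1)=1+1=2) = 2
min_coins(7) = min(1+min_coins(6)=1+2=3, 1+min_coins(2)=1+2=3) = 3
min_coins(8) = min(1+min_coins(7)=1+3=4, 1+min_coins(3)=1+3=4) = 4
min_coins(9) = min(1+min_coins(8)=1+4=5, 1+min_coins(4)=1+4=5) = 5
min_coins(10) = min(1+min_coins(9)=1+5=6, 1+min_coins(5)=1+1=2) = 2
min_coins(11) = min(1+min_coins(10)=1+2=3, 1+min_coins(6)=1+2=3) = 3
min_coins(12) = min(1+min_coins(11)=1+3=4, 1+min_coins(7)=1+3=4) = 4
min_coins(13) = min(1+min_coins(12)=1+4=5, 1+min_coins(8)=1+4=5, 1+min_coins(0)=1+0=1) = 1
min_coins(14) = min(1+min_coins(13)=1+1=2, 1+min_coins(9)=1+5=6, 1+min_coins(1)=1+1=2) = 2
min_coins(15) = min(1+min_coins(14)=1+2=3, 1+min_coins(10)=1+2=3, 1+min_coins(2)=1+2=3) = 3
min_coins(16) = min(1+min_coins(15)=1+3=4, 1+min_coins(11)=1+3=4, 1+min_coins(3)=1+3=4) = 4
min_coins(17) = min(1+min_coins(16)=1+4=5, 1+min_coins(12)=1+4=5, 1+min_coins(4)=1+4=5) = 5
min_coins(18) = min(1+min_coins(17)=1+5=6, 1+min_coins(13)=1+1=2, 1+min_coins(5)=1+1=2) = 2
min_coins(19) = min(1+min_coins(18)=1+2=3, 1+min_coins(14)=1+2=3, 1+min_coins(6)=1+2=3) = 3
min_coins(20) = min(1+min_coins(19)=1+3=4, 1+min_coins(15)=1+3=4, 1+min_coins(7)=1+3=4) = 4
min_coins(21) = min(1+min_coins(20)=1+4=5, 1+min_coins(16)=1+4=5, 1+min_coins(8)=1+4=5) = 5
min_coins(22) = min(1+min_coins(21)=1+5=6, 1+min_coins(17)=1+5=6, 1+min_coins(9)=1+5=6) = 6
min_coins(23) = min(1+min_coins(22)=1+6=7, 1+min_coins(18)=1+2=3, 1+min_coins(10)=1+2=3) = 3
min_coins(24) = min(1+min_coins(23)=1+3=4, 1+min_coins(19)=1+3=4, 1+min_coins(11)=1+3=4) = 4
min_coins(25) = min(1+min_coins(24)=1+4=5, 1+min_coins(20)=1+4=5, 1+min_coins(12)=1+4=5) = 5
min_coins(26) = min(1+min_coins(25)=1+5=6, 1+min_coins(21)=1+5=6, 1+min_coins(13)=1+1=2) = 2
min_coins(27) = min(1+min_coins(26)=1+2=3, 1+min_coins(22)=1+6=7, 1+min_coins(14)=1+2=3) = 3
min_coins(28) = min(1+min_coins(27)=1+3=4, 1+min_coins(23)=1+3=4, 1+min_coins(15)=1+3=4) = 4
min_coins(29) = min(1+min_coins(28)=1+4=5, 1+min_coins(24)=1+4=5, 1+min_coins(16)=1+4=5) = 5
min_coins(30) = min(1+min_coins(29)=1+5=6, 1+min_coins(25)=1+5=6, 1+min_coins(17)=1+5=6) = 6
min_coins(31) = min(1+min_coins(30)=1+6=7, 1+min_coins(26)=1+2=3, 1+min_coins(18)=1+2=3) = 3

3


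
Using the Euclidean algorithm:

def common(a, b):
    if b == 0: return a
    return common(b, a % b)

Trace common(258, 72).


common(258, 72) = common(72, 42)
common(72, 42) = common(42, 30)
common(42, 30) = common(30, 12)
common(30, 12) = common(12, 6)
common(12, 6) = common(6, 0)
common(6, 0) = 6  (base case)

6


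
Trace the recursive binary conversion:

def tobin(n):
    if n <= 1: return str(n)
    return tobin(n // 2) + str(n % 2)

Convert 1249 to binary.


tobin(1249) = tobin(624) + '1'
tobin(624) = tobin(312) + '0'
tobin(312) = tobin(156) + '0'
tobin(156) = tobin(78) + '0'
tobin(78) = tobin(39) + '0'
tobin(39) = tobin(19) + '1'
tobin(19) = tobin(9) + '1'
tobin(9) = tobin(4) + '1'
tobin(4) = tobin(2) + '0'
tobin(2) = tobin(1) + '0'
tobin(1) = '1'  (base case)
Concatenating: '1' + '0' + '0' + '1' + '1' + '1' + '0' + '0' + '0' + '0' + '1' = '10011100001'

10011100001


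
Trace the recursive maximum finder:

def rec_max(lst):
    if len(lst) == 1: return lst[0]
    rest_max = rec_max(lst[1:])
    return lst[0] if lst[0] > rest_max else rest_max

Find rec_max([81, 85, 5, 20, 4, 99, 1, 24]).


rec_max([81, 85, 5, 20, 4, 99, 1, 24]): compare 81 with rec_max([85, 5, 20, 4, 99, 1, 24])
rec_max([85, 5, 20, 4, 99, 1, 24]): compare 85 with rec_max([5, 20, 4, 99, 1, 24])
rec_max([5, 20, 4, 99, 1, 24]): compare 5 with rec_max([20, 4, 99, 1, 24])
rec_max([20, 4, 99, 1, 24]): compare 20 with rec_max([4, 99, 1, 24])
rec_max([4, 99, 1, 24]): compare 4 with rec_max([99, 1, 24])
rec_max([99, 1, 24]): compare 99 with rec_max([1, 24])
rec_max([1, 24]): compare 1 with rec_max([24])
rec_max([24]) = 24  (base case)
Compare 1 with 24 -> 24
Compare 99 with 24 -> 99
Compare 4 with 99 -> 99
Compare 20 with 99 -> 99
Compare 5 with 99 -> 99
Compare 85 with 99 -> 99
Compare 81 with 99 -> 99

99


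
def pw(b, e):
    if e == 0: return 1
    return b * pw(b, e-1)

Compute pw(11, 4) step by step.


pw(11, 4)
= 11 * pw(11, 3)
= 11 * 11 * pw(11, 2)
= 11 * 11 * 11 * pw(11, 1)
= 11 * 11 * 11 * 11 * pw(11, 0)
= 11 * 11 * 11 * 11 * 1
= 14641

14641


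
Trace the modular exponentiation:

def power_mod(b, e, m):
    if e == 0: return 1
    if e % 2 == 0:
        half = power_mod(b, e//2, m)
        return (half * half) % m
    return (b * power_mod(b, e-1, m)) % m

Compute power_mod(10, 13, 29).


power_mod(10, 13, 29): e is odd, compute power_mod(10, 12, 29)
  power_mod(10, 12, 29): e is even, compute power_mod(10, 6, 29)
    power_mod(10, 6, 29): e is even, compute power_mod(10, 3, 29)
      power_mod(10, 3, 29): e is odd, compute power_mod(10, 2, 29)
        power_mod(10, 2, 29): e is even, compute power_mod(10, 1, 29)
          power_mod(10, 1, 29): e is odd, compute power_mod(10, 0, 29)
          power_mod(10, 0, 29) = 1
          (10 * 1) % 29 = 10
        half=10, (10*10) % 29 = 13
      (10 * 13) % 29 = 14
    half=14, (14*14) % 29 = 22
  half=22, (22*22) % 29 = 20
(10 * 20) % 29 = 26

26


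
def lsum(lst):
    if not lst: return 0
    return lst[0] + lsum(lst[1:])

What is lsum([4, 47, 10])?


lsum([4, 47, 10]) = 4 + lsum([47, 10])
lsum([47, 10]) = 47 + lsum([10])
lsum([10]) = 10 + lsum([])
lsum([]) = 0  (base case)
Total: 4 + 47 + 10 + 0 = 61

61


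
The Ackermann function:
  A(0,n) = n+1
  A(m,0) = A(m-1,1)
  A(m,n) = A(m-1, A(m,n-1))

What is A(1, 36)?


A(1, 36) = A(0, A(1, 35))
  A(1, 35) = A(0, A(1, 34))
    A(1, 34) = A(0, A(1, 33))
      A(1, 33) = A(0, A(1, 32))
        A(1, 32) = A(0, A(1, 31))
          A(1, 31) = A(0, A(1, 30))
          A(1, 30) = A(0, A(1, 29))
          A(1, 29) = A(0, A(1, 28))
          A(1, 28) = A(0, A(1, 27))
          A(1, 27) = A(0, A(1, 26))
          A(1, 26) = A(0, A(1, 25))
          A(1, 25) = A(0, A(1, 24))
          A(1, 24) = A(0, A(1, 23))
          A(1, 23) = A(0, A(1, 22))
          A(1, 22) = A(0, A(1, 21))
          A(1, 21) = A(0, A(1, 20))
          A(1, 20) = A(0, A(1, 19))
          A(1, 19) = A(0, A(1, 18))
          A(1, 18) = A(0, A(1, 17))
          A(1, 17) = A(0, A(1, 16))
          A(1, 16) = A(0, A(1, 15))
          A(1, 15) = A(0, A(1, 14))
          A(1, 14) = A(0, A(1, 13))
          A(1, 13) = A(0, A(1, 12))
          A(1, 12) = A(0, A(1, 11))
... (trace truncated)
Result: A(1, 36) = 38

38


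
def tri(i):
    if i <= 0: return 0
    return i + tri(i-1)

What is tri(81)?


tri(81)
= 81 + 80 + 79 + 78 + 77 + 76 + 75 + 74 + 73 + 72 + 71 + 70 + 69 + 68 + 67 + 66 + 65 + 64 + 63 + 62 + 61 + 60 + 59 + 58 + 57 + 56 + 55 + 54 + 53 + 52 + 51 + 50 + 49 + 48 + 47 + 46 + 45 + 44 + 43 + 42 + 41 + 40 + 39 + 38 + 37 + 36 + 35 + 34 + 33 + 32 + 31 + 30 + 29 + 28 + 27 + 26 + 25 + 24 + 23 + 22 + 21 + 20 + 19 + 18 + 17 + 16 + 15 + 14 + 13 + 12 + 11 + 10 + 9 + 8 + 7 + 6 + 5 + 4 + 3 + 2 + 1 + tri(0)
= 81 + 80 + 79 + 78 + 77 + 76 + 75 + 74 + 73 + 72 + 71 + 70 + 69 + 68 + 67 + 66 + 65 + 64 + 63 + 62 + 61 + 60 + 59 + 58 + 57 + 56 + 55 + 54 + 53 + 52 + 51 + 50 + 49 + 48 + 47 + 46 + 45 + 44 + 43 + 42 + 41 + 40 + 39 + 38 + 37 + 36 + 35 + 34 + 33 + 32 + 31 + 30 + 29 + 28 + 27 + 26 + 25 + 24 + 23 + 22 + 21 + 20 + 19 + 18 + 17 + 16 + 15 + 14 + 13 + 12 + 11 + 10 + 9 + 8 + 7 + 6 + 5 + 4 + 3 + 2 + 1 + 0
= 3321

3321


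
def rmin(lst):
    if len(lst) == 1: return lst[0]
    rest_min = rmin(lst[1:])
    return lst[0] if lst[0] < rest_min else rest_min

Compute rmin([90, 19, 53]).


rmin([90, 19, 53]): compare 90 with rmin([19, 53])
rmin([19, 53]): compare 19 with rmin([53])
rmin([53]) = 53  (base case)
Compare 19 with 53 -> 19
Compare 90 with 19 -> 19

19


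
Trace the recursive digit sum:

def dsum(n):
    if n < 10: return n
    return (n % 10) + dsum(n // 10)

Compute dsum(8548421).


dsum(8548421) = 1 + dsum(854842)
dsum(854842) = 2 + dsum(85484)
dsum(85484) = 4 + dsum(8548)
dsum(8548) = 8 + dsum(854)
dsum(854) = 4 + dsum(85)
dsum(85) = 5 + dsum(8)
dsum(8) = 8  (base case)
Total: 1 + 2 + 4 + 8 + 4 + 5 + 8 = 32

32


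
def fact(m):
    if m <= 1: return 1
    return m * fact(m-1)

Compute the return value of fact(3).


fact(3)
= 3 * fact(2)
= 3 * 2 * fact(1)
= 3 * 2 * 1
= 6

6


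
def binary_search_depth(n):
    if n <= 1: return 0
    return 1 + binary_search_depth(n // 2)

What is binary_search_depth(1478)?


1478 / 2 = 739
739 / 2 = 369
369 / 2 = 184
184 / 2 = 92
92 / 2 = 46
46 / 2 = 23
23 / 2 = 11
11 / 2 = 5
5 / 2 = 2
2 / 2 = 1
Reached 1 after 10 halvings

10


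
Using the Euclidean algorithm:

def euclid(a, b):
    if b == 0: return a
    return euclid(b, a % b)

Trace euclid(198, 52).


euclid(198, 52) = euclid(52, 42)
euclid(52, 42) = euclid(42, 10)
euclid(42, 10) = euclid(10, 2)
euclid(10, 2) = euclid(2, 0)
euclid(2, 0) = 2  (base case)

2


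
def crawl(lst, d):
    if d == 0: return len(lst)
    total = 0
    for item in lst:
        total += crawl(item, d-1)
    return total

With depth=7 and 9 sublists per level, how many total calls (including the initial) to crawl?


At depth 0 (root): 1 call
At depth 1: each of 1 parents calls crawl on 9 children = 9 calls
At depth 2: each of 9 parents calls crawl on 9 children = 81 calls
At depth 3: each of 81 parents calls crawl on 9 children = 729 calls
At depth 4: each of 729 parents calls crawl on 9 children = 6561 calls
At depth 5: each of 6561 parents calls crawl on 9 children = 59049 calls
At depth 6: each of 59049 parents calls crawl on 9 children = 531441 calls
At depth 7: each of 531441 parents calls crawl on 9 children = 4782969 calls
Total: 1 + 9 + 81 + 729 + 6561 + 59049 + 531441 + 4782969 = 5380840

5380840


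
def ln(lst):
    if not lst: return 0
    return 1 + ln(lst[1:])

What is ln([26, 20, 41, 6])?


ln([26, 20, 41, 6]) = 1 + ln([20, 41, 6])
ln([20, 41, 6]) = 1 + ln([41, 6])
ln([41, 6]) = 1 + ln([6])
ln([6]) = 1 + ln([])
ln([]) = 0  (base case)
Unwinding: 1 + 1 + 1 + 1 + 0 = 4

4


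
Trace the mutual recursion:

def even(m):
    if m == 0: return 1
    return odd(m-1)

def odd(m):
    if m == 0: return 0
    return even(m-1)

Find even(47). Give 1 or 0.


even(47) = odd(46)
odd(46) = even(45)
even(45) = odd(44)
odd(44) = even(43)
even(43) = odd(42)
odd(42) = even(41)
even(41) = odd(40)
odd(40) = even(39)
even(39) = odd(38)
odd(38) = even(37)
even(37) = odd(36)
odd(36) = even(35)
even(35) = odd(34)
odd(34) = even(33)
even(33) = odd(32)
odd(32) = even(31)
even(31) = odd(30)
odd(30) = even(29)
even(29) = odd(28)
odd(28) = even(27)
even(27) = odd(26)
odd(26) = even(25)
even(25) = odd(24)
odd(24) = even(23)
even(23) = odd(22)
odd(22) = even(21)
even(21) = odd(20)
odd(20) = even(19)
even(19) = odd(18)
odd(18) = even(17)
even(17) = odd(16)
odd(16) = even(15)
even(15) = odd(14)
odd(14) = even(13)
even(13) = odd(12)
odd(12) = even(11)
even(11) = odd(10)
odd(10) = even(9)
even(9) = odd(8)
odd(8) = even(7)
even(7) = odd(6)
odd(6) = even(5)
even(5) = odd(4)
odd(4) = even(3)
even(3) = odd(2)
odd(2) = even(1)
even(1) = odd(0)
odd(0) = 0  (base case)
Result: 0

0


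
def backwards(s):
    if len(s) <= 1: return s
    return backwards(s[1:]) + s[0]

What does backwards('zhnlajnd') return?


backwards('zhnlajnd') = backwards('hnlajnd') + 'z'
backwards('hnlajnd') = backwards('nlajnd') + 'h'
backwards('nlajnd') = backwards('lajnd') + 'n'
backwards('lajnd') = backwards('ajnd') + 'l'
backwards('ajnd') = backwards('jnd') + 'a'
backwards('jnd') = backwards('nd') + 'j'
backwards('nd') = backwards('d') + 'n'
backwards('d') = 'd'  (base case)
Concatenating: 'd' + 'n' + 'j' + 'a' + 'l' + 'n' + 'h' + 'z' = 'dnjalnhz'

dnjalnhz


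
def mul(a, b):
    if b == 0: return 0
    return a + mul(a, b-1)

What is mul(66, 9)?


mul(66, 9) = 66 + mul(66, 8)
mul(66, 8) = 66 + mul(66, 7)
mul(66, 7) = 66 + mul(66, 6)
mul(66, 6) = 66 + mul(66, 5)
mul(66, 5) = 66 + mul(66, 4)
mul(66, 4) = 66 + mul(66, 3)
mul(66, 3) = 66 + mul(66, 2)
mul(66, 2) = 66 + mul(66, 1)
mul(66, 1) = 66 + mul(66, 0)
mul(66, 0) = 0  (base case)
Total: 66 + 66 + 66 + 66 + 66 + 66 + 66 + 66 + 66 + 0 = 594

594


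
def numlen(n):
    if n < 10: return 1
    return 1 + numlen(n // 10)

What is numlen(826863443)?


numlen(826863443) = 1 + numlen(82686344)
numlen(82686344) = 1 + numlen(8268634)
numlen(8268634) = 1 + numlen(826863)
numlen(826863) = 1 + numlen(82686)
numlen(82686) = 1 + numlen(8268)
numlen(8268) = 1 + numlen(826)
numlen(826) = 1 + numlen(82)
numlen(82) = 1 + numlen(8)
numlen(8) = 1  (base case: 8 < 10)
Unwinding: 1 + 1 + 1 + 1 + 1 + 1 + 1 + 1 + 1 = 9

9


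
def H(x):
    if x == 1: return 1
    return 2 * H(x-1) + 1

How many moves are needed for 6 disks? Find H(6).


H(6) = 2 * H(5) + 1
H(5) = 2 * H(4) + 1
H(4) = 2 * H(3) + 1
H(3) = 2 * H(2) + 1
H(2) = 2 * H(1) + 1
H(1) = 1  (base case)
H(2) = 2 * 1 + 1 = 3
H(3) = 2 * 3 + 1 = 7
H(4) = 2 * 7 + 1 = 15
H(5) = 2 * 15 + 1 = 31
H(6) = 2 * 31 + 1 = 63

63


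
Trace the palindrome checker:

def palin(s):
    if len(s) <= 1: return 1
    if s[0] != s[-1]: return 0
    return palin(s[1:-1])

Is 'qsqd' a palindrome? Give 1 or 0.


palin('qsqd'): s[0]='q' != s[-1]='d' -> return 0
Result: 0 (not a palindrome)

0


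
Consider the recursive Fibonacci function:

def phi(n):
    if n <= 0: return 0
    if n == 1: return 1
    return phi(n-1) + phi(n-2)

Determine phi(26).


Computing phi(26) bottom-up:
phi(0) = 0
phi(1) = 1
phi(2) = phi(1) + phi(0) = 1 + 0 = 1
phi(3) = phi(2) + phi(1) = 1 + 1 = 2
phi(4) = phi(3) + phi(2) = 2 + 1 = 3
phi(5) = phi(4) + phi(3) = 3 + 2 = 5
phi(6) = phi(5) + phi(4) = 5 + 3 = 8
phi(7) = phi(6) + phi(5) = 8 + 5 = 13
phi(8) = phi(7) + phi(6) = 13 + 8 = 21
phi(9) = phi(8) + phi(7) = 21 + 13 = 34
phi(10) = phi(9) + phi(8) = 34 + 21 = 55
phi(11) = phi(10) + phi(9) = 55 + 34 = 89
phi(12) = phi(11) + phi(10) = 89 + 55 = 144
phi(13) = phi(12) + phi(11) = 144 + 89 = 233
phi(14) = phi(13) + phi(12) = 233 + 144 = 377
phi(15) = phi(14) + phi(13) = 377 + 233 = 610
phi(16) = phi(15) + phi(14) = 610 + 377 = 987
phi(17) = phi(16) + phi(15) = 987 + 610 = 1597
phi(18) = phi(17) + phi(16) = 1597 + 987 = 2584
phi(19) = phi(18) + phi(17) = 2584 + 1597 = 4181
phi(20) = phi(19) + phi(18) = 4181 + 2584 = 6765
phi(21) = phi(20) + phi(19) = 6765 + 4181 = 10946
phi(22) = phi(21) + phi(20) = 10946 + 6765 = 17711
phi(23) = phi(22) + phi(21) = 17711 + 10946 = 28657
phi(24) = phi(23) + phi(22) = 28657 + 17711 = 46368
phi(25) = phi(24) + phi(23) = 46368 + 28657 = 75025
phi(26) = phi(25) + phi(24) = 75025 + 46368 = 121393

121393


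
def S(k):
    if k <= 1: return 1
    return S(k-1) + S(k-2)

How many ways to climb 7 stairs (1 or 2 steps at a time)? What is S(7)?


Building up from base cases:
S(0) = 1
S(1) = 1
S(2) = S(1) + S(0) = 1 + 1 = 2
S(3) = S(2) + S(1) = 2 + 1 = 3
S(4) = S(3) + S(2) = 3 + 2 = 5
S(5) = S(4) + S(3) = 5 + 3 = 8
S(6) = S(5) + S(4) = 8 + 5 = 13
S(7) = S(6) + S(5) = 13 + 8 = 21

21


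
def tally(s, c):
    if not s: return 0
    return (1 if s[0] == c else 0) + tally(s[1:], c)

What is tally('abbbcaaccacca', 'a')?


s[0]='a' == 'a' -> 1
s[0]='b' != 'a' -> 0
s[0]='b' != 'a' -> 0
s[0]='b' != 'a' -> 0
s[0]='c' != 'a' -> 0
s[0]='a' == 'a' -> 1
s[0]='a' == 'a' -> 1
s[0]='c' != 'a' -> 0
s[0]='c' != 'a' -> 0
s[0]='a' == 'a' -> 1
s[0]='c' != 'a' -> 0
s[0]='c' != 'a' -> 0
s[0]='a' == 'a' -> 1
Sum: 1 + 0 + 0 + 0 + 0 + 1 + 1 + 0 + 0 + 1 + 0 + 0 + 1 = 5

5


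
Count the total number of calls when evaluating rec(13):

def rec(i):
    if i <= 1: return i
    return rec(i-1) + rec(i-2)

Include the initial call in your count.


Let C(n) = total calls for rec(n)
C(0) = 1, C(1) = 1
C(2) = 1 + C(1) + C(0) = 1 + 1 + 1 = 3
C(3) = 1 + C(2) + C(1) = 1 + 3 + 1 = 5
C(4) = 1 + C(3) + C(2) = 1 + 5 + 3 = 9
C(5) = 1 + C(4) + C(3) = 1 + 9 + 5 = 15
C(6) = 1 + C(5) + C(4) = 1 + 15 + 9 = 25
C(7) = 1 + C(6) + C(5) = 1 + 25 + 15 = 41
C(8) = 1 + C(7) + C(6) = 1 + 41 + 25 = 67
C(9) = 1 + C(8) + C(7) = 1 + 67 + 41 = 109
C(10) = 1 + C(9) + C(8) = 1 + 109 + 67 = 177
C(11) = 1 + C(10) + C(9) = 1 + 177 + 109 = 287
C(12) = 1 + C(11) + C(10) = 1 + 287 + 177 = 465
C(13) = 1 + C(12) + C(11) = 1 + 465 + 287 = 753

753


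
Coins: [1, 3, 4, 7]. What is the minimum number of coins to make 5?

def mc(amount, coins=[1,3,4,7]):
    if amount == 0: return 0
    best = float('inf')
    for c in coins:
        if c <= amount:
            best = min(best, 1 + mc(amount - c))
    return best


Building up with DP:
mc(0) = 0
mc(1) = min(1+mc(0)=1+0=1) = 1
mc(2) = min(1+mc(1)=1+1=2) = 2
mc(3) = min(1+mc(2)=1+2=3, 1+mc(0)=1+0=1) = 1
mc(4) = min(1+mc(3)=1+1=2, 1+mc(1)=1+1=2, 1+mc(0)=1+0=1) = 1
mc(5) = min(1+mc(4)=1+1=2, 1+mc(2)=1+2=3, 1+mc(1)=1+1=2) = 2

2


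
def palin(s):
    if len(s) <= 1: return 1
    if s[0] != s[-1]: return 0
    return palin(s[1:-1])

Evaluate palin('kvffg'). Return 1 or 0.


palin('kvffg'): s[0]='k' != s[-1]='g' -> return 0
Result: 0 (not a palindrome)

0


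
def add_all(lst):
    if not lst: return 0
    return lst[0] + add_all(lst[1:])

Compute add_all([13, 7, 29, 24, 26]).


add_all([13, 7, 29, 24, 26]) = 13 + add_all([7, 29, 24, 26])
add_all([7, 29, 24, 26]) = 7 + add_all([29, 24, 26])
add_all([29, 24, 26]) = 29 + add_all([24, 26])
add_all([24, 26]) = 24 + add_all([26])
add_all([26]) = 26 + add_all([])
add_all([]) = 0  (base case)
Total: 13 + 7 + 29 + 24 + 26 + 0 = 99

99


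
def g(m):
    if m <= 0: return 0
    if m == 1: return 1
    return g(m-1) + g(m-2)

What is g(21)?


Computing g(21) bottom-up:
g(0) = 0
g(1) = 1
g(2) = g(1) + g(0) = 1 + 0 = 1
g(3) = g(2) + g(1) = 1 + 1 = 2
g(4) = g(3) + g(2) = 2 + 1 = 3
g(5) = g(4) + g(3) = 3 + 2 = 5
g(6) = g(5) + g(4) = 5 + 3 = 8
g(7) = g(6) + g(5) = 8 + 5 = 13
g(8) = g(7) + g(6) = 13 + 8 = 21
g(9) = g(8) + g(7) = 21 + 13 = 34
g(10) = g(9) + g(8) = 34 + 21 = 55
g(11) = g(10) + g(9) = 55 + 34 = 89
g(12) = g(11) + g(10) = 89 + 55 = 144
g(13) = g(12) + g(11) = 144 + 89 = 233
g(14) = g(13) + g(12) = 233 + 144 = 377
g(15) = g(14) + g(13) = 377 + 233 = 610
g(16) = g(15) + g(14) = 610 + 377 = 987
g(17) = g(16) + g(15) = 987 + 610 = 1597
g(18) = g(17) + g(16) = 1597 + 987 = 2584
g(19) = g(18) + g(17) = 2584 + 1597 = 4181
g(20) = g(19) + g(18) = 4181 + 2584 = 6765
g(21) = g(20) + g(19) = 6765 + 4181 = 10946

10946


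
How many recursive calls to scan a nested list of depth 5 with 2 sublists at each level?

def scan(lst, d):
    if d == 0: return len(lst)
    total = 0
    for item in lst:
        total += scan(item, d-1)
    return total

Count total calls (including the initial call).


At depth 0 (root): 1 call
At depth 1: each of 1 parents calls scan on 2 children = 2 calls
At depth 2: each of 2 parents calls scan on 2 children = 4 calls
At depth 3: each of 4 parents calls scan on 2 children = 8 calls
At depth 4: each of 8 parents calls scan on 2 children = 16 calls
At depth 5: each of 16 parents calls scan on 2 children = 32 calls
Total: 1 + 2 + 4 + 8 + 16 + 32 = 63

63


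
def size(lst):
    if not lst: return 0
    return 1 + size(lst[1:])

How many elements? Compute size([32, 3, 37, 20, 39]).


size([32, 3, 37, 20, 39]) = 1 + size([3, 37, 20, 39])
size([3, 37, 20, 39]) = 1 + size([37, 20, 39])
size([37, 20, 39]) = 1 + size([20, 39])
size([20, 39]) = 1 + size([39])
size([39]) = 1 + size([])
size([]) = 0  (base case)
Unwinding: 1 + 1 + 1 + 1 + 1 + 0 = 5

5


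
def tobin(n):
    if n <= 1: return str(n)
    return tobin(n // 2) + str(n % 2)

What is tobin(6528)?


tobin(6528) = tobin(3264) + '0'
tobin(3264) = tobin(1632) + '0'
tobin(1632) = tobin(816) + '0'
tobin(816) = tobin(408) + '0'
tobin(408) = tobin(204) + '0'
tobin(204) = tobin(102) + '0'
tobin(102) = tobin(51) + '0'
tobin(51) = tobin(25) + '1'
tobin(25) = tobin(12) + '1'
tobin(12) = tobin(6) + '0'
tobin(6) = tobin(3) + '0'
tobin(3) = tobin(1) + '1'
tobin(1) = '1'  (base case)
Concatenating: '1' + '1' + '0' + '0' + '1' + '1' + '0' + '0' + '0' + '0' + '0' + '0' + '0' = '1100110000000'

1100110000000


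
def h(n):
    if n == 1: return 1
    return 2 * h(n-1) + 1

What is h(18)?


h(18) = 2 * h(17) + 1
h(17) = 2 * h(16) + 1
h(16) = 2 * h(15) + 1
h(15) = 2 * h(14) + 1
h(14) = 2 * h(13) + 1
h(13) = 2 * h(12) + 1
h(12) = 2 * h(11) + 1
h(11) = 2 * h(10) + 1
h(10) = 2 * h(9) + 1
h(9) = 2 * h(8) + 1
h(8) = 2 * h(7) + 1
h(7) = 2 * h(6) + 1
h(6) = 2 * h(5) + 1
h(5) = 2 * h(4) + 1
h(4) = 2 * h(3) + 1
h(3) = 2 * h(2) + 1
h(2) = 2 * h(1) + 1
h(1) = 1  (base case)
h(2) = 2 * 1 + 1 = 3
h(3) = 2 * 3 + 1 = 7
h(4) = 2 * 7 + 1 = 15
h(5) = 2 * 15 + 1 = 31
h(6) = 2 * 31 + 1 = 63
h(7) = 2 * 63 + 1 = 127
h(8) = 2 * 127 + 1 = 255
h(9) = 2 * 255 + 1 = 511
h(10) = 2 * 511 + 1 = 1023
h(11) = 2 * 1023 + 1 = 2047
h(12) = 2 * 2047 + 1 = 4095
h(13) = 2 * 4095 + 1 = 8191
h(14) = 2 * 8191 + 1 = 16383
h(15) = 2 * 16383 + 1 = 32767
h(16) = 2 * 32767 + 1 = 65535
h(17) = 2 * 65535 + 1 = 131071
h(18) = 2 * 131071 + 1 = 262143

262143


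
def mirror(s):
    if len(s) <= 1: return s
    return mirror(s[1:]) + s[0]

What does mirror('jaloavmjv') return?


mirror('jaloavmjv') = mirror('aloavmjv') + 'j'
mirror('aloavmjv') = mirror('loavmjv') + 'a'
mirror('loavmjv') = mirror('oavmjv') + 'l'
mirror('oavmjv') = mirror('avmjv') + 'o'
mirror('avmjv') = mirror('vmjv') + 'a'
mirror('vmjv') = mirror('mjv') + 'v'
mirror('mjv') = mirror('jv') + 'm'
mirror('jv') = mirror('v') + 'j'
mirror('v') = 'v'  (base case)
Concatenating: 'v' + 'j' + 'm' + 'v' + 'a' + 'o' + 'l' + 'a' + 'j' = 'vjmvaolaj'

vjmvaolaj


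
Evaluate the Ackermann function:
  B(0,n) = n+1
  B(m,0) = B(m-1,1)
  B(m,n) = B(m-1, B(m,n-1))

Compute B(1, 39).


B(1, 39) = B(0, B(1, 38))
  B(1, 38) = B(0, B(1, 37))
    B(1, 37) = B(0, B(1, 36))
      B(1, 36) = B(0, B(1, 35))
        B(1, 35) = B(0, B(1, 34))
          B(1, 34) = B(0, B(1, 33))
          B(1, 33) = B(0, B(1, 32))
          B(1, 32) = B(0, B(1, 31))
          B(1, 31) = B(0, B(1, 30))
          B(1, 30) = B(0, B(1, 29))
          B(1, 29) = B(0, B(1, 28))
          B(1, 28) = B(0, B(1, 27))
          B(1, 27) = B(0, B(1, 26))
          B(1, 26) = B(0, B(1, 25))
          B(1, 25) = B(0, B(1, 24))
          B(1, 24) = B(0, B(1, 23))
          B(1, 23) = B(0, B(1, 22))
          B(1, 22) = B(0, B(1, 21))
          B(1, 21) = B(0, B(1, 20))
          B(1, 20) = B(0, B(1, 19))
          B(1, 19) = B(0, B(1, 18))
          B(1, 18) = B(0, B(1, 17))
          B(1, 17) = B(0, B(1, 16))
          B(1, 16) = B(0, B(1, 15))
          B(1, 15) = B(0, B(1, 14))
... (trace truncated)
Result: B(1, 39) = 41

41


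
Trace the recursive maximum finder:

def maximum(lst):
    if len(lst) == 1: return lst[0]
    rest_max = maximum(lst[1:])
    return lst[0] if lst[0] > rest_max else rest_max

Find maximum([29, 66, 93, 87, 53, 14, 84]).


maximum([29, 66, 93, 87, 53, 14, 84]): compare 29 with maximum([66, 93, 87, 53, 14, 84])
maximum([66, 93, 87, 53, 14, 84]): compare 66 with maximum([93, 87, 53, 14, 84])
maximum([93, 87, 53, 14, 84]): compare 93 with maximum([87, 53, 14, 84])
maximum([87, 53, 14, 84]): compare 87 with maximum([53, 14, 84])
maximum([53, 14, 84]): compare 53 with maximum([14, 84])
maximum([14, 84]): compare 14 with maximum([84])
maximum([84]) = 84  (base case)
Compare 14 with 84 -> 84
Compare 53 with 84 -> 84
Compare 87 with 84 -> 87
Compare 93 with 87 -> 93
Compare 66 with 93 -> 93
Compare 29 with 93 -> 93

93


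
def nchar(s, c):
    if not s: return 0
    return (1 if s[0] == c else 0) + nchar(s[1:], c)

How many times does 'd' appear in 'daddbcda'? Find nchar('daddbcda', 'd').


s[0]='d' == 'd' -> 1
s[0]='a' != 'd' -> 0
s[0]='d' == 'd' -> 1
s[0]='d' == 'd' -> 1
s[0]='b' != 'd' -> 0
s[0]='c' != 'd' -> 0
s[0]='d' == 'd' -> 1
s[0]='a' != 'd' -> 0
Sum: 1 + 0 + 1 + 1 + 0 + 0 + 1 + 0 = 4

4


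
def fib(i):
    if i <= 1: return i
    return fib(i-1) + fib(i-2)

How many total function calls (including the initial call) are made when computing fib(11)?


Let C(n) = total calls for fib(n)
C(0) = 1, C(1) = 1
C(2) = 1 + C(1) + C(0) = 1 + 1 + 1 = 3
C(3) = 1 + C(2) + C(1) = 1 + 3 + 1 = 5
C(4) = 1 + C(3) + C(2) = 1 + 5 + 3 = 9
C(5) = 1 + C(4) + C(3) = 1 + 9 + 5 = 15
C(6) = 1 + C(5) + C(4) = 1 + 15 + 9 = 25
C(7) = 1 + C(6) + C(5) = 1 + 25 + 15 = 41
C(8) = 1 + C(7) + C(6) = 1 + 41 + 25 = 67
C(9) = 1 + C(8) + C(7) = 1 + 67 + 41 = 109
C(10) = 1 + C(9) + C(8) = 1 + 109 + 67 = 177
C(11) = 1 + C(10) + C(9) = 1 + 177 + 109 = 287

287


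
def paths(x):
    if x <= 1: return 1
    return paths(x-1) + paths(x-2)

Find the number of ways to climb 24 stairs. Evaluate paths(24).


Building up from base cases:
paths(0) = 1
paths(1) = 1
paths(2) = paths(1) + paths(0) = 1 + 1 = 2
paths(3) = paths(2) + paths(1) = 2 + 1 = 3
paths(4) = paths(3) + paths(2) = 3 + 2 = 5
paths(5) = paths(4) + paths(3) = 5 + 3 = 8
paths(6) = paths(5) + paths(4) = 8 + 5 = 13
paths(7) = paths(6) + paths(5) = 13 + 8 = 21
paths(8) = paths(7) + paths(6) = 21 + 13 = 34
paths(9) = paths(8) + paths(7) = 34 + 21 = 55
paths(10) = paths(9) + paths(8) = 55 + 34 = 89
paths(11) = paths(10) + paths(9) = 89 + 55 = 144
paths(12) = paths(11) + paths(10) = 144 + 89 = 233
paths(13) = paths(12) + paths(11) = 233 + 144 = 377
paths(14) = paths(13) + paths(12) = 377 + 233 = 610
paths(15) = paths(14) + paths(13) = 610 + 377 = 987
paths(16) = paths(15) + paths(14) = 987 + 610 = 1597
paths(17) = paths(16) + paths(15) = 1597 + 987 = 2584
paths(18) = paths(17) + paths(16) = 2584 + 1597 = 4181
paths(19) = paths(18) + paths(17) = 4181 + 2584 = 6765
paths(20) = paths(19) + paths(18) = 6765 + 4181 = 10946
paths(21) = paths(20) + paths(19) = 10946 + 6765 = 17711
paths(22) = paths(21) + paths(20) = 17711 + 10946 = 28657
paths(23) = paths(22) + paths(21) = 28657 + 17711 = 46368
paths(24) = paths(23) + paths(22) = 46368 + 28657 = 75025

75025


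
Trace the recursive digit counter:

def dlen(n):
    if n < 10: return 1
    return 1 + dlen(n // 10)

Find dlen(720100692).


dlen(720100692) = 1 + dlen(72010069)
dlen(72010069) = 1 + dlen(7201006)
dlen(7201006) = 1 + dlen(720100)
dlen(720100) = 1 + dlen(72010)
dlen(72010) = 1 + dlen(7201)
dlen(7201) = 1 + dlen(720)
dlen(720) = 1 + dlen(72)
dlen(72) = 1 + dlen(7)
dlen(7) = 1  (base case: 7 < 10)
Unwinding: 1 + 1 + 1 + 1 + 1 + 1 + 1 + 1 + 1 = 9

9


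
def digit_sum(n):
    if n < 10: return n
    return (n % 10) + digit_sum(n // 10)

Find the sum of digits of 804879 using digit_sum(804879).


digit_sum(804879) = 9 + digit_sum(80487)
digit_sum(80487) = 7 + digit_sum(8048)
digit_sum(8048) = 8 + digit_sum(804)
digit_sum(804) = 4 + digit_sum(80)
digit_sum(80) = 0 + digit_sum(8)
digit_sum(8) = 8  (base case)
Total: 9 + 7 + 8 + 4 + 0 + 8 = 36

36


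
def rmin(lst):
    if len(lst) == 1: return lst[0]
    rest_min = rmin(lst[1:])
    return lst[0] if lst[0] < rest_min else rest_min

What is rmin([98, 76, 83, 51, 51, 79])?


rmin([98, 76, 83, 51, 51, 79]): compare 98 with rmin([76, 83, 51, 51, 79])
rmin([76, 83, 51, 51, 79]): compare 76 with rmin([83, 51, 51, 79])
rmin([83, 51, 51, 79]): compare 83 with rmin([51, 51, 79])
rmin([51, 51, 79]): compare 51 with rmin([51, 79])
rmin([51, 79]): compare 51 with rmin([79])
rmin([79]) = 79  (base case)
Compare 51 with 79 -> 51
Compare 51 with 51 -> 51
Compare 83 with 51 -> 51
Compare 76 with 51 -> 51
Compare 98 with 51 -> 51

51


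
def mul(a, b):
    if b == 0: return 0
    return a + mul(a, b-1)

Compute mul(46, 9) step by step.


mul(46, 9) = 46 + mul(46, 8)
mul(46, 8) = 46 + mul(46, 7)
mul(46, 7) = 46 + mul(46, 6)
mul(46, 6) = 46 + mul(46, 5)
mul(46, 5) = 46 + mul(46, 4)
mul(46, 4) = 46 + mul(46, 3)
mul(46, 3) = 46 + mul(46, 2)
mul(46, 2) = 46 + mul(46, 1)
mul(46, 1) = 46 + mul(46, 0)
mul(46, 0) = 0  (base case)
Total: 46 + 46 + 46 + 46 + 46 + 46 + 46 + 46 + 46 + 0 = 414

414


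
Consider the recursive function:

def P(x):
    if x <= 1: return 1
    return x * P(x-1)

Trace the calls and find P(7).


P(7)
= 7 * P(6)
= 7 * 6 * P(5)
= 7 * 6 * 5 * P(4)
= 7 * 6 * 5 * 4 * P(3)
= 7 * 6 * 5 * 4 * 3 * P(2)
= 7 * 6 * 5 * 4 * 3 * 2 * P(1)
= 7 * 6 * 5 * 4 * 3 * 2 * 1
= 5040

5040


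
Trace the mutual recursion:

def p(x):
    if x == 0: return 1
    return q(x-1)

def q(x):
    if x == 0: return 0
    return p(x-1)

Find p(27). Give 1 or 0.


p(27) = q(26)
q(26) = p(25)
p(25) = q(24)
q(24) = p(23)
p(23) = q(22)
q(22) = p(21)
p(21) = q(20)
q(20) = p(19)
p(19) = q(18)
q(18) = p(17)
p(17) = q(16)
q(16) = p(15)
p(15) = q(14)
q(14) = p(13)
p(13) = q(12)
q(12) = p(11)
p(11) = q(10)
q(10) = p(9)
p(9) = q(8)
q(8) = p(7)
p(7) = q(6)
q(6) = p(5)
p(5) = q(4)
q(4) = p(3)
p(3) = q(2)
q(2) = p(1)
p(1) = q(0)
q(0) = 0  (base case)
Result: 0

0


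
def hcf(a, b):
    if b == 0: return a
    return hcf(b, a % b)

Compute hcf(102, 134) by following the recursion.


hcf(102, 134) = hcf(134, 102)
hcf(134, 102) = hcf(102, 32)
hcf(102, 32) = hcf(32, 6)
hcf(32, 6) = hcf(6, 2)
hcf(6, 2) = hcf(2, 0)
hcf(2, 0) = 2  (base case)

2


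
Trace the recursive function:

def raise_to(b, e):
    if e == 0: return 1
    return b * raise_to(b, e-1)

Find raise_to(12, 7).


raise_to(12, 7)
= 12 * raise_to(12, 6)
= 12 * 12 * raise_to(12, 5)
= 12 * 12 * 12 * raise_to(12, 4)
= 12 * 12 * 12 * 12 * raise_to(12, 3)
= 12 * 12 * 12 * 12 * 12 * raise_to(12, 2)
= 12 * 12 * 12 * 12 * 12 * 12 * raise_to(12, 1)
= 12 * 12 * 12 * 12 * 12 * 12 * 12 * raise_to(12, 0)
= 12 * 12 * 12 * 12 * 12 * 12 * 12 * 1
= 35831808

35831808


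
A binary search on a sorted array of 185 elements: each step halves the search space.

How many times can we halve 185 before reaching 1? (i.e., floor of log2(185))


185 / 2 = 92
92 / 2 = 46
46 / 2 = 23
23 / 2 = 11
11 / 2 = 5
5 / 2 = 2
2 / 2 = 1
Reached 1 after 7 halvings

7


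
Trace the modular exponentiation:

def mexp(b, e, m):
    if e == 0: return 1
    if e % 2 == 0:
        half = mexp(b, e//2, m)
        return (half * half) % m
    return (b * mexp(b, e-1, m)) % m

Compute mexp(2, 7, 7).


mexp(2, 7, 7): e is odd, compute mexp(2, 6, 7)
  mexp(2, 6, 7): e is even, compute mexp(2, 3, 7)
    mexp(2, 3, 7): e is odd, compute mexp(2, 2, 7)
      mexp(2, 2, 7): e is even, compute mexp(2, 1, 7)
        mexp(2, 1, 7): e is odd, compute mexp(2, 0, 7)
          mexp(2, 0, 7) = 1
        (2 * 1) % 7 = 2
      half=2, (2*2) % 7 = 4
    (2 * 4) % 7 = 1
  half=1, (1*1) % 7 = 1
(2 * 1) % 7 = 2

2


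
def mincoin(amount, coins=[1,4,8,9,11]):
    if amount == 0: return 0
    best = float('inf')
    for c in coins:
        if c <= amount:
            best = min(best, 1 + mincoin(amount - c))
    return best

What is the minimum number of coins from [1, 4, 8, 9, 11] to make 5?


Building up with DP:
mincoin(0) = 0
mincoin(1) = min(1+mincoin(0)=1+0=1) = 1
mincoin(2) = min(1+mincoin(1)=1+1=2) = 2
mincoin(3) = min(1+mincoin(2)=1+2=3) = 3
mincoin(4) = min(1+mincoin(3)=1+3=4, 1+mincoin(0)=1+0=1) = 1
mincoin(5) = min(1+mincoin(4)=1+1=2, 1+mincoin(1)=1+1=2) = 2

2


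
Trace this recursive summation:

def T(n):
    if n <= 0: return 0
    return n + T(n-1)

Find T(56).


T(56)
= 56 + 55 + 54 + 53 + 52 + 51 + 50 + 49 + 48 + 47 + 46 + 45 + 44 + 43 + 42 + 41 + 40 + 39 + 38 + 37 + 36 + 35 + 34 + 33 + 32 + 31 + 30 + 29 + 28 + 27 + 26 + 25 + 24 + 23 + 22 + 21 + 20 + 19 + 18 + 17 + 16 + 15 + 14 + 13 + 12 + 11 + 10 + 9 + 8 + 7 + 6 + 5 + 4 + 3 + 2 + 1 + T(0)
= 56 + 55 + 54 + 53 + 52 + 51 + 50 + 49 + 48 + 47 + 46 + 45 + 44 + 43 + 42 + 41 + 40 + 39 + 38 + 37 + 36 + 35 + 34 + 33 + 32 + 31 + 30 + 29 + 28 + 27 + 26 + 25 + 24 + 23 + 22 + 21 + 20 + 19 + 18 + 17 + 16 + 15 + 14 + 13 + 12 + 11 + 10 + 9 + 8 + 7 + 6 + 5 + 4 + 3 + 2 + 1 + 0
= 1596

1596


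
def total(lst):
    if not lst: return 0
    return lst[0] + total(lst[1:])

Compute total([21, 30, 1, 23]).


total([21, 30, 1, 23]) = 21 + total([30, 1, 23])
total([30, 1, 23]) = 30 + total([1, 23])
total([1, 23]) = 1 + total([23])
total([23]) = 23 + total([])
total([]) = 0  (base case)
Total: 21 + 30 + 1 + 23 + 0 = 75

75


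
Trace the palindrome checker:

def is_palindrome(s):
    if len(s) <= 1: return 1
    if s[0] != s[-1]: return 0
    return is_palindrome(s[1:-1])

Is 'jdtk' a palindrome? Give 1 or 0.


is_palindrome('jdtk'): s[0]='j' != s[-1]='k' -> return 0
Result: 0 (not a palindrome)

0


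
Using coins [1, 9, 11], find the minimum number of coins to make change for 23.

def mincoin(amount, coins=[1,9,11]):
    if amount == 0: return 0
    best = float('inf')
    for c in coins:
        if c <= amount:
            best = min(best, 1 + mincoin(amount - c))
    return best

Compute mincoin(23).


Building up with DP:
mincoin(0) = 0
mincoin(1) = min(1+mincoin(0)=1+0=1) = 1
mincoin(2) = min(1+mincoin(1)=1+1=2) = 2
mincoin(3) = min(1+mincoin(2)=1+2=3) = 3
mincoin(4) = min(1+mincoin(3)=1+3=4) = 4
mincoin(5) = min(1+mincoin(4)=1+4=5) = 5
mincoin(6) = min(1+mincoin(5)=1+5=6) = 6
mincoin(7) = min(1+mincoin(6)=1+6=7) = 7
mincoin(8) = min(1+mincoin(7)=1+7=8) = 8
mincoin(9) = min(1+mincoin(8)=1+8=9, 1+mincoin(0)=1+0=1) = 1
mincoin(10) = min(1+mincoin(9)=1+1=2, 1+mincoin(1)=1+1=2) = 2
mincoin(11) = min(1+mincoin(10)=1+2=3, 1+mincoin(2)=1+2=3, 1+mincoin(0)=1+0=1) = 1
mincoin(12) = min(1+mincoin(11)=1+1=2, 1+mincoin(3)=1+3=4, 1+mincoin(1)=1+1=2) = 2
mincoin(13) = min(1+mincoin(12)=1+2=3, 1+mincoin(4)=1+4=5, 1+mincoin(2)=1+2=3) = 3
mincoin(14) = min(1+mincoin(13)=1+3=4, 1+mincoin(5)=1+5=6, 1+mincoin(3)=1+3=4) = 4
mincoin(15) = min(1+mincoin(14)=1+4=5, 1+mincoin(6)=1+6=7, 1+mincoin(4)=1+4=5) = 5
mincoin(16) = min(1+mincoin(15)=1+5=6, 1+mincoin(7)=1+7=8, 1+mincoin(5)=1+5=6) = 6
mincoin(17) = min(1+mincoin(16)=1+6=7, 1+mincoin(8)=1+8=9, 1+mincoin(6)=1+6=7) = 7
mincoin(18) = min(1+mincoin(17)=1+7=8, 1+mincoin(9)=1+1=2, 1+mincoin(7)=1+7=8) = 2
mincoin(19) = min(1+mincoin(18)=1+2=3, 1+mincoin(10)=1+2=3, 1+mincoin(8)=1+8=9) = 3
mincoin(20) = min(1+mincoin(19)=1+3=4, 1+mincoin(11)=1+1=2, 1+mincoin(9)=1+1=2) = 2
mincoin(21) = min(1+mincoin(20)=1+2=3, 1+mincoin(12)=1+2=3, 1+mincoin(10)=1+2=3) = 3
mincoin(22) = min(1+mincoin(21)=1+3=4, 1+mincoin(13)=1+3=4, 1+mincoin(11)=1+1=2) = 2
mincoin(23) = min(1+mincoin(22)=1+2=3, 1+mincoin(14)=1+4=5, 1+mincoin(12)=1+2=3) = 3

3
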